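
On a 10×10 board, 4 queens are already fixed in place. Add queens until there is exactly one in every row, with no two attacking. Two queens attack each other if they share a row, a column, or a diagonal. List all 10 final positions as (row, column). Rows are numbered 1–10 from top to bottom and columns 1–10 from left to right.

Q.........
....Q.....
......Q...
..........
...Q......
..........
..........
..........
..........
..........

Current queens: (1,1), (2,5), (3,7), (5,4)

Row 4: attacked by (1,1)→{1,4}; (2,5)→{3,5,7}; (3,7)→{6,7,8}; (5,4)→{3,4,5}. Safe: 2, 9, 10. Place at column 10.
Row 6: attacked by (1,1)→{1,6}; (2,5)→{1,5,9}; (3,7)→{4,7,10}; (4,10)→{8,10}; (5,4)→{3,4,5}. Safe: 2. Place at column 2.
Row 7: attacked by (1,1)→{1,7}; (2,5)→{5,10}; (3,7)→{3,7}; (4,10)→{7,10}; (5,4)→{2,4,6}; (6,2)→{1,2,3}. Safe: 8, 9. Place at column 9.
Row 8: attacked by (1,1)→{1,8}; (2,5)→{5}; (3,7)→{2,7}; (4,10)→{6,10}; (5,4)→{1,4,7}; (6,2)→{2,4}; (7,9)→{8,9,10}. Safe: 3. Place at column 3.
Row 9: attacked by (1,1)→{1,9}; (2,5)→{5}; (3,7)→{1,7}; (4,10)→{5,10}; (5,4)→{4,8}; (6,2)→{2,5}; (7,9)→{7,9}; (8,3)→{2,3,4}. Safe: 6. Place at column 6.
Row 10: attacked by (1,1)→{1,10}; (2,5)→{5}; (3,7)→{7}; (4,10)→{4,10}; (5,4)→{4,9}; (6,2)→{2,6}; (7,9)→{6,9}; (8,3)→{1,3,5}; (9,6)→{5,6,7}. Safe: 8. Place at column 8.
Columns [1, 5, 7, 10, 4, 2, 9, 3, 6, 8], r−c [0, -3, -4, -6, 1, 4, -2, 5, 3, 2], r+c [2, 7, 10, 14, 9, 8, 16, 11, 15, 18] are all distinct, so no two queens attack.

(1,1) (2,5) (3,7) (4,10) (5,4) (6,2) (7,9) (8,3) (9,6) (10,8)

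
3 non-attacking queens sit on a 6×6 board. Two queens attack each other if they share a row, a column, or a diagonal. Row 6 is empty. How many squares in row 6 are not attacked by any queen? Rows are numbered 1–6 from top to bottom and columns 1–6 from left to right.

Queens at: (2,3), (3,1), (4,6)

(2,3) attacks row 6 at column 3.
(3,1) attacks row 6 at column 1 and diagonals 4.
(4,6) attacks row 6 at column 6 and diagonals 4.
Attacked columns: {1, 3, 4, 6}. Safe: {2, 5}.

2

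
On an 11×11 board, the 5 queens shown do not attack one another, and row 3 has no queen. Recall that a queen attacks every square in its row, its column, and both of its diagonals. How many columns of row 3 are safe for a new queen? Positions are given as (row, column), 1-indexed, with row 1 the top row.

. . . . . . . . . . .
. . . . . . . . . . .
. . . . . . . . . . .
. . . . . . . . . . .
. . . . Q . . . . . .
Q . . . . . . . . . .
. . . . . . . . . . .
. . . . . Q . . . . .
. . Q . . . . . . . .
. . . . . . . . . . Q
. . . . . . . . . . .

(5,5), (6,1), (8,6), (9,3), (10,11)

(5,5) attacks row 3 at column 5 and diagonals 3, 7.
(6,1) attacks row 3 at column 1 and diagonals 4.
(8,6) attacks row 3 at column 6 and diagonals 1, 11.
(9,3) attacks row 3 at column 3 and diagonals 9.
(10,11) attacks row 3 at column 11 and diagonals 4.
Attacked columns: {1, 3, 4, 5, 6, 7, 9, 11}. Safe: {2, 8, 10}.

3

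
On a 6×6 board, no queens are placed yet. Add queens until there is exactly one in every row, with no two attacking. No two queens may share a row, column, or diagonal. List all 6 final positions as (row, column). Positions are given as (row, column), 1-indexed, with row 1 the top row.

(1,5) (2,3) (3,1) (4,6) (5,4) (6,2)

Row 1: Safe: 1, 2, 3, 4, 5, 6. Place at column 5.
Row 2: attacked by (1,5)→{4,5,6}. Safe: 1, 2, 3. Place at column 3.
Row 3: attacked by (1,5)→{3,5}; (2,3)→{2,3,4}. Safe: 1, 6. Place at column 1.
Row 4: attacked by (1,5)→{2,5}; (2,3)→{1,3,5}; (3,1)→{1,2}. Safe: 4, 6. Place at column 6.
Row 5: attacked by (1,5)→{1,5}; (2,3)→{3,6}; (3,1)→{1,3}; (4,6)→{5,6}. Safe: 2, 4. Place at column 4.
Row 6: attacked by (1,5)→{5}; (2,3)→{3}; (3,1)→{1,4}; (4,6)→{4,6}; (5,4)→{3,4,5}. Safe: 2. Place at column 2.
Columns [5, 3, 1, 6, 4, 2], r−c [-4, -1, 2, -2, 1, 4], r+c [6, 5, 4, 10, 9, 8] are all distinct, so no two queens attack.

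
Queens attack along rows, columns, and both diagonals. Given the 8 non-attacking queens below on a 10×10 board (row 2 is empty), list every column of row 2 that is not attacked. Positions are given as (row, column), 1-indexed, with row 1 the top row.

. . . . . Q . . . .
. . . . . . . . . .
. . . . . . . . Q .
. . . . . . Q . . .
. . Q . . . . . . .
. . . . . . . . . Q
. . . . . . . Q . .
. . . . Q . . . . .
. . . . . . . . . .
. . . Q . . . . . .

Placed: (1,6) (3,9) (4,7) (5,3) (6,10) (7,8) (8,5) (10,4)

columns 1, 2

(1,6) attacks row 2 at column 6 and diagonals 5, 7.
(3,9) attacks row 2 at column 9 and diagonals 8, 10.
(4,7) attacks row 2 at column 7 and diagonals 5, 9.
(5,3) attacks row 2 at column 3 and diagonals 6.
(6,10) attacks row 2 at column 10 and diagonals 6.
(7,8) attacks row 2 at column 8 and diagonals 3.
(8,5) attacks row 2 at column 5.
(10,4) attacks row 2 at column 4.
Attacked columns: {3, 4, 5, 6, 7, 8, 9, 10}. Safe: {1, 2}.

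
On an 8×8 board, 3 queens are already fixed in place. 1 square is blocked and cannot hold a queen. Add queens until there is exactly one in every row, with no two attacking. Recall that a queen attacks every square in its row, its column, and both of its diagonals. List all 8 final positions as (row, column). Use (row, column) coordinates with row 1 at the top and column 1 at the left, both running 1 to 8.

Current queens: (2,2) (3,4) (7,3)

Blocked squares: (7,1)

Row 1: attacked by (2,2)→{1,2,3}; (3,4)→{2,4,6}; (7,3)→{3}. Safe: 5, 7, 8. Place at column 7.
Row 4: attacked by (1,7)→{4,7}; (2,2)→{2,4}; (3,4)→{3,4,5}; (7,3)→{3,6}. Safe: 1, 8. Place at column 1.
Row 5: attacked by (1,7)→{3,7}; (2,2)→{2,5}; (3,4)→{2,4,6}; (4,1)→{1,2}; (7,3)→{1,3,5}. Safe: 8. Place at column 8.
Row 6: attacked by (1,7)→{2,7}; (2,2)→{2,6}; (3,4)→{1,4,7}; (4,1)→{1,3}; (5,8)→{7,8}; (7,3)→{2,3,4}. Safe: 5. Place at column 5.
Row 8: attacked by (1,7)→{7}; (2,2)→{2,8}; (3,4)→{4}; (4,1)→{1,5}; (5,8)→{5,8}; (6,5)→{3,5,7}; (7,3)→{2,3,4}. Safe: 6. Place at column 6.
Columns [7, 2, 4, 1, 8, 5, 3, 6], r−c [-6, 0, -1, 3, -3, 1, 4, 2], r+c [8, 4, 7, 5, 13, 11, 10, 14] are all distinct, so no two queens attack.

(1,7) (2,2) (3,4) (4,1) (5,8) (6,5) (7,3) (8,6)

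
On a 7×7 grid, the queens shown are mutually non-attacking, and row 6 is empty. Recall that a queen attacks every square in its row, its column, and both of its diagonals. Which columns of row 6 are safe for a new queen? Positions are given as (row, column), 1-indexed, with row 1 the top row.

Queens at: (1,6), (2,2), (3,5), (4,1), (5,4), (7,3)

(1,6) attacks row 6 at column 6 and diagonals 1.
(2,2) attacks row 6 at column 2 and diagonals 6.
(3,5) attacks row 6 at column 5 and diagonals 2.
(4,1) attacks row 6 at column 1 and diagonals 3.
(5,4) attacks row 6 at column 4 and diagonals 3, 5.
(7,3) attacks row 6 at column 3 and diagonals 2, 4.
Attacked columns: {1, 2, 3, 4, 5, 6}. Safe: {7}.

columns 7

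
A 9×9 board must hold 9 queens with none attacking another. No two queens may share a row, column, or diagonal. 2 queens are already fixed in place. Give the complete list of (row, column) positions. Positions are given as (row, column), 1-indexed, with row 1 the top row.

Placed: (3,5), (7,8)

(1,6) (2,2) (3,5) (4,7) (5,9) (6,3) (7,8) (8,4) (9,1)

Row 1: attacked by (3,5)→{3,5,7}; (7,8)→{2,8}. Safe: 1, 4, 6, 9. Place at column 6.
Row 2: attacked by (1,6)→{5,6,7}; (3,5)→{4,5,6}; (7,8)→{3,8}. Safe: 1, 2, 9. Place at column 2.
Row 4: attacked by (1,6)→{3,6,9}; (2,2)→{2,4}; (3,5)→{4,5,6}; (7,8)→{5,8}. Safe: 1, 7. Place at column 7.
Row 5: attacked by (1,6)→{2,6}; (2,2)→{2,5}; (3,5)→{3,5,7}; (4,7)→{6,7,8}; (7,8)→{6,8}. Safe: 1, 4, 9. Place at column 9.
Row 6: attacked by (1,6)→{1,6}; (2,2)→{2,6}; (3,5)→{2,5,8}; (4,7)→{5,7,9}; (5,9)→{8,9}; (7,8)→{7,8,9}. Safe: 3, 4. Place at column 3.
Row 8: attacked by (1,6)→{6}; (2,2)→{2,8}; (3,5)→{5}; (4,7)→{3,7}; (5,9)→{6,9}; (6,3)→{1,3,5}; (7,8)→{7,8,9}. Safe: 4. Place at column 4.
Row 9: attacked by (1,6)→{6}; (2,2)→{2,9}; (3,5)→{5}; (4,7)→{2,7}; (5,9)→{5,9}; (6,3)→{3,6}; (7,8)→{6,8}; (8,4)→{3,4,5}. Safe: 1. Place at column 1.
Columns [6, 2, 5, 7, 9, 3, 8, 4, 1], r−c [-5, 0, -2, -3, -4, 3, -1, 4, 8], r+c [7, 4, 8, 11, 14, 9, 15, 12, 10] are all distinct, so no two queens attack.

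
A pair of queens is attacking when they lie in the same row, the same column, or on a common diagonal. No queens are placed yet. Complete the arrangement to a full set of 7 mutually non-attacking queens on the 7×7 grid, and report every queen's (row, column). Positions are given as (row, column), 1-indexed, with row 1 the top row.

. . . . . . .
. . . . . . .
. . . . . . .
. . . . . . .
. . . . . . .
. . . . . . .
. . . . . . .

Row 1: Safe: 1, 2, 3, 4, 5, 6, 7. Place at column 3.
Row 2: attacked by (1,3)→{2,3,4}. Safe: 1, 5, 6, 7. Place at column 6.
Row 3: attacked by (1,3)→{1,3,5}; (2,6)→{5,6,7}. Safe: 2, 4. Place at column 2.
Row 4: attacked by (1,3)→{3,6}; (2,6)→{4,6}; (3,2)→{1,2,3}. Safe: 5, 7. Place at column 5.
Row 5: attacked by (1,3)→{3,7}; (2,6)→{3,6}; (3,2)→{2,4}; (4,5)→{4,5,6}. Safe: 1. Place at column 1.
Row 6: attacked by (1,3)→{3}; (2,6)→{2,6}; (3,2)→{2,5}; (4,5)→{3,5,7}; (5,1)→{1,2}. Safe: 4. Place at column 4.
Row 7: attacked by (1,3)→{3}; (2,6)→{1,6}; (3,2)→{2,6}; (4,5)→{2,5}; (5,1)→{1,3}; (6,4)→{3,4,5}. Safe: 7. Place at column 7.
Columns [3, 6, 2, 5, 1, 4, 7], r−c [-2, -4, 1, -1, 4, 2, 0], r+c [4, 8, 5, 9, 6, 10, 14] are all distinct, so no two queens attack.

(1,3) (2,6) (3,2) (4,5) (5,1) (6,4) (7,7)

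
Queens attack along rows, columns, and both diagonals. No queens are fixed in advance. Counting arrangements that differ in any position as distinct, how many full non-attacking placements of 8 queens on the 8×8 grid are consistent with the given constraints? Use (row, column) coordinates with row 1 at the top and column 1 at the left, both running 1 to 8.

92

Branch on row 1: col 1 → 4; col 2 → 8; col 3 → 16; col 4 → 18; col 5 → 18; col 6 → 16; col 7 → 8; col 8 → 4.
Sum: 4 + 8 + 16 + 18 + 18 + 16 + 8 + 4 = 92.
(This is the classic 8-queens count.)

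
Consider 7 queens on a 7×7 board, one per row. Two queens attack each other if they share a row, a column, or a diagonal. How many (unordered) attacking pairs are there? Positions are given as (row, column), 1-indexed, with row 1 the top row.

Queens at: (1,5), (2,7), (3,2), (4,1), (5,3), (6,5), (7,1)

5

Same column: (1,5)–(6,5) (column 5); (4,1)–(7,1) (column 1).
Same diagonal: (3,2)–(4,1) (|3−4| = |2−1| = 1); (3,2)–(6,5) (|3−6| = |2−5| = 3); (5,3)–(7,1) (|5−7| = |3−1| = 2).
Total attacking pairs: 5.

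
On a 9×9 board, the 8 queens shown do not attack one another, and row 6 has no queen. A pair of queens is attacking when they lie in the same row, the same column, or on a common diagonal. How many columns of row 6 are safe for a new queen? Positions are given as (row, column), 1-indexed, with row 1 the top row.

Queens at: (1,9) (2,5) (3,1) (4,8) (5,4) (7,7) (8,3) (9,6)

(1,9) attacks row 6 at column 9 and diagonals 4.
(2,5) attacks row 6 at column 5 and diagonals 1, 9.
(3,1) attacks row 6 at column 1 and diagonals 4.
(4,8) attacks row 6 at column 8 and diagonals 6.
(5,4) attacks row 6 at column 4 and diagonals 3, 5.
(7,7) attacks row 6 at column 7 and diagonals 6, 8.
(8,3) attacks row 6 at column 3 and diagonals 1, 5.
(9,6) attacks row 6 at column 6 and diagonals 3, 9.
Attacked columns: {1, 3, 4, 5, 6, 7, 8, 9}. Safe: {2}.

1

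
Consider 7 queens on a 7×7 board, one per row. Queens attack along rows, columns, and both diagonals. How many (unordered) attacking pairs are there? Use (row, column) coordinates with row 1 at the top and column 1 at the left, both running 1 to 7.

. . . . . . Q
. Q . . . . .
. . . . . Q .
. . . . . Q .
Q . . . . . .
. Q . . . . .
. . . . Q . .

4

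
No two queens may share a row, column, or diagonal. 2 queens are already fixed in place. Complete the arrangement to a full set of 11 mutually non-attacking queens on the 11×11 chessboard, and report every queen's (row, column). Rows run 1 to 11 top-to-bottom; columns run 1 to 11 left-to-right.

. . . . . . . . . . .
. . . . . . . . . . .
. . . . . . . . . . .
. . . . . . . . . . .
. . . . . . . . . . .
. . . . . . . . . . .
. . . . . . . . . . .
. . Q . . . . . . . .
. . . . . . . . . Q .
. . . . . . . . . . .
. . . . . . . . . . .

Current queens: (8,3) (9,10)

Row 1: attacked by (8,3)→{3,10}; (9,10)→{2,10}. Safe: 1, 4, 5, 6, 7, 8, 9, 11. Place at column 5.
Row 2: attacked by (1,5)→{4,5,6}; (8,3)→{3,9}; (9,10)→{3,10}. Safe: 1, 2, 7, 8, 11. Place at column 2.
Row 3: attacked by (1,5)→{3,5,7}; (2,2)→{1,2,3}; (8,3)→{3,8}; (9,10)→{4,10}. Safe: 6, 9, 11. Place at column 6.
Row 4: attacked by (1,5)→{2,5,8}; (2,2)→{2,4}; (3,6)→{5,6,7}; (8,3)→{3,7}; (9,10)→{5,10}. Safe: 1, 9, 11. Place at column 9.
Row 5: attacked by (1,5)→{1,5,9}; (2,2)→{2,5}; (3,6)→{4,6,8}; (4,9)→{8,9,10}; (8,3)→{3,6}; (9,10)→{6,10}. Safe: 7, 11. Place at column 11.
Row 6: attacked by (1,5)→{5,10}; (2,2)→{2,6}; (3,6)→{3,6,9}; (4,9)→{7,9,11}; (5,11)→{10,11}; (8,3)→{1,3,5}; (9,10)→{7,10}. Safe: 4, 8. Place at column 8.
Row 7: attacked by (1,5)→{5,11}; (2,2)→{2,7}; (3,6)→{2,6,10}; (4,9)→{6,9}; (5,11)→{9,11}; (6,8)→{7,8,9}; (8,3)→{2,3,4}; (9,10)→{8,10}. Safe: 1. Place at column 1.
Row 10: attacked by (1,5)→{5}; (2,2)→{2,10}; (3,6)→{6}; (4,9)→{3,9}; (5,11)→{6,11}; (6,8)→{4,8}; (7,1)→{1,4}; (8,3)→{1,3,5}; (9,10)→{9,10,11}. Safe: 7. Place at column 7.
Row 11: attacked by (1,5)→{5}; (2,2)→{2,11}; (3,6)→{6}; (4,9)→{2,9}; (5,11)→{5,11}; (6,8)→{3,8}; (7,1)→{1,5}; (8,3)→{3,6}; (9,10)→{8,10}; (10,7)→{6,7,8}. Safe: 4. Place at column 4.
Columns [5, 2, 6, 9, 11, 8, 1, 3, 10, 7, 4], r−c [-4, 0, -3, -5, -6, -2, 6, 5, -1, 3, 7], r+c [6, 4, 9, 13, 16, 14, 8, 11, 19, 17, 15] are all distinct, so no two queens attack.

(1,5) (2,2) (3,6) (4,9) (5,11) (6,8) (7,1) (8,3) (9,10) (10,7) (11,4)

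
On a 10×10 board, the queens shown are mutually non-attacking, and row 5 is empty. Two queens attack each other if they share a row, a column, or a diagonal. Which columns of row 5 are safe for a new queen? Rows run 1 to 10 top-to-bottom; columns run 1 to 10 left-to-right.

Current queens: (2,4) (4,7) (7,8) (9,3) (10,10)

(2,4) attacks row 5 at column 4 and diagonals 1, 7.
(4,7) attacks row 5 at column 7 and diagonals 6, 8.
(7,8) attacks row 5 at column 8 and diagonals 6, 10.
(9,3) attacks row 5 at column 3 and diagonals 7.
(10,10) attacks row 5 at column 10 and diagonals 5.
Attacked columns: {1, 3, 4, 5, 6, 7, 8, 10}. Safe: {2, 9}.

columns 2, 9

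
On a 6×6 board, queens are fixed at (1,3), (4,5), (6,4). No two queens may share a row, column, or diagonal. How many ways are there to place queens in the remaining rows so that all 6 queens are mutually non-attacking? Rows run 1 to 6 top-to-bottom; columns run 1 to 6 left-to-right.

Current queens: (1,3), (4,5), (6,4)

Branch on row 2: col 1 → 0; col 6 → 1.
Sum: 0 + 1 = 1.

1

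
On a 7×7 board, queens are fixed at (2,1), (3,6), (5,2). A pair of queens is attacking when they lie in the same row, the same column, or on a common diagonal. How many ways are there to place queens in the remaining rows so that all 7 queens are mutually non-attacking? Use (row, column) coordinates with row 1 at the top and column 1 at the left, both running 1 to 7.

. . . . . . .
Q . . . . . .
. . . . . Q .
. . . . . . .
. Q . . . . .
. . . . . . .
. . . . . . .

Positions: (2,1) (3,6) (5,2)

2

Branch on row 1: col 3 → 1; col 5 → 1; col 7 → 0.
Sum: 1 + 1 + 0 = 2.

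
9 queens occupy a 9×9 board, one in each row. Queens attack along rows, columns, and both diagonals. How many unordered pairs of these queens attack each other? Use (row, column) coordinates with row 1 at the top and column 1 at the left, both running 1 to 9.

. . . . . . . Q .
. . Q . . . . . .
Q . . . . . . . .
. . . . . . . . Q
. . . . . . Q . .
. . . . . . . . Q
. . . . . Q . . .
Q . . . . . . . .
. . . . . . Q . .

Same column: (3,1)–(8,1) (column 1); (4,9)–(6,9) (column 9); (5,7)–(9,7) (column 7).
Same diagonal: (1,8)–(8,1) (|1−8| = |8−1| = 7); (3,1)–(9,7) (|3−9| = |1−7| = 6); (4,9)–(7,6) (|4−7| = |9−6| = 3).
Total attacking pairs: 6.

6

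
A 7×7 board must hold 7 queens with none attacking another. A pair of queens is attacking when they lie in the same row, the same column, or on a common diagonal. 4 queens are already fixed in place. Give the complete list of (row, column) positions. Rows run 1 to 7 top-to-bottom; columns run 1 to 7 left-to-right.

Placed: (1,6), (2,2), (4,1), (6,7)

Row 3: attacked by (1,6)→{4,6}; (2,2)→{1,2,3}; (4,1)→{1,2}; (6,7)→{4,7}. Safe: 5. Place at column 5.
Row 5: attacked by (1,6)→{2,6}; (2,2)→{2,5}; (3,5)→{3,5,7}; (4,1)→{1,2}; (6,7)→{6,7}. Safe: 4. Place at column 4.
Row 7: attacked by (1,6)→{6}; (2,2)→{2,7}; (3,5)→{1,5}; (4,1)→{1,4}; (5,4)→{2,4,6}; (6,7)→{6,7}. Safe: 3. Place at column 3.
Columns [6, 2, 5, 1, 4, 7, 3], r−c [-5, 0, -2, 3, 1, -1, 4], r+c [7, 4, 8, 5, 9, 13, 10] are all distinct, so no two queens attack.

(1,6) (2,2) (3,5) (4,1) (5,4) (6,7) (7,3)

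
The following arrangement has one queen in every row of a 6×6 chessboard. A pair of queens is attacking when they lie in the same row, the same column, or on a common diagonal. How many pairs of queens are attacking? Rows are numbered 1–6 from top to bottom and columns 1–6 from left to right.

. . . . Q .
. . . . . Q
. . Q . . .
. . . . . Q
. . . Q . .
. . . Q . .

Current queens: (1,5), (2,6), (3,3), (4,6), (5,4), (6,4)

Same column: (2,6)–(4,6) (column 6); (5,4)–(6,4) (column 4).
Same diagonal: (1,5)–(2,6) (|1−2| = |5−6| = 1); (1,5)–(3,3) (|1−3| = |5−3| = 2); (4,6)–(6,4) (|4−6| = |6−4| = 2).
Total attacking pairs: 5.

5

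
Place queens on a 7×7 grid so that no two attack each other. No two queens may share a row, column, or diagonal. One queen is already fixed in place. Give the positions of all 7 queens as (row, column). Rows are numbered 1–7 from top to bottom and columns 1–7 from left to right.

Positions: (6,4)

(1,7) (2,5) (3,3) (4,1) (5,6) (6,4) (7,2)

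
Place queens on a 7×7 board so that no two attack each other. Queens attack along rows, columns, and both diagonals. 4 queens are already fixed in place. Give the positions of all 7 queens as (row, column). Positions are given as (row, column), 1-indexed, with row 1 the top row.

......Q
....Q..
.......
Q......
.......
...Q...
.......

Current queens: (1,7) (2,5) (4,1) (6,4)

(1,7) (2,5) (3,3) (4,1) (5,6) (6,4) (7,2)

Row 3: attacked by (1,7)→{5,7}; (2,5)→{4,5,6}; (4,1)→{1,2}; (6,4)→{1,4,7}. Safe: 3. Place at column 3.
Row 5: attacked by (1,7)→{3,7}; (2,5)→{2,5}; (3,3)→{1,3,5}; (4,1)→{1,2}; (6,4)→{3,4,5}. Safe: 6. Place at column 6.
Row 7: attacked by (1,7)→{1,7}; (2,5)→{5}; (3,3)→{3,7}; (4,1)→{1,4}; (5,6)→{4,6}; (6,4)→{3,4,5}. Safe: 2. Place at column 2.
Columns [7, 5, 3, 1, 6, 4, 2], r−c [-6, -3, 0, 3, -1, 2, 5], r+c [8, 7, 6, 5, 11, 10, 9] are all distinct, so no two queens attack.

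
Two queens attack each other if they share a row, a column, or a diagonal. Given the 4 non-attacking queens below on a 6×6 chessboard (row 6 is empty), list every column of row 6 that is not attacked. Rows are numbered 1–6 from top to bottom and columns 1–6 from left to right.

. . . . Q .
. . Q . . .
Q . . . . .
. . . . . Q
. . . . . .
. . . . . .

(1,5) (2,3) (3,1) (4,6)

columns 2

(1,5) attacks row 6 at column 5.
(2,3) attacks row 6 at column 3.
(3,1) attacks row 6 at column 1 and diagonals 4.
(4,6) attacks row 6 at column 6 and diagonals 4.
Attacked columns: {1, 3, 4, 5, 6}. Safe: {2}.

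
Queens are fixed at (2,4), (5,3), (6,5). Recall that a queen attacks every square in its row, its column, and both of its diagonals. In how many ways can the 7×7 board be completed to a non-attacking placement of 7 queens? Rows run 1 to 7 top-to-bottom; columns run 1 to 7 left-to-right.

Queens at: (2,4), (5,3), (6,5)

2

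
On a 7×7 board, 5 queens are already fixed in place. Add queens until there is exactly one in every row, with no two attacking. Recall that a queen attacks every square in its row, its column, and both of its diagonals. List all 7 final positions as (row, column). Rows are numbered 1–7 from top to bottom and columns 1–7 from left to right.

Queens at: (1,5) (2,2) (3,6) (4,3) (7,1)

Row 5: attacked by (1,5)→{1,5}; (2,2)→{2,5}; (3,6)→{4,6}; (4,3)→{2,3,4}; (7,1)→{1,3}. Safe: 7. Place at column 7.
Row 6: attacked by (1,5)→{5}; (2,2)→{2,6}; (3,6)→{3,6}; (4,3)→{1,3,5}; (5,7)→{6,7}; (7,1)→{1,2}. Safe: 4. Place at column 4.
Columns [5, 2, 6, 3, 7, 4, 1], r−c [-4, 0, -3, 1, -2, 2, 6], r+c [6, 4, 9, 7, 12, 10, 8] are all distinct, so no two queens attack.

(1,5) (2,2) (3,6) (4,3) (5,7) (6,4) (7,1)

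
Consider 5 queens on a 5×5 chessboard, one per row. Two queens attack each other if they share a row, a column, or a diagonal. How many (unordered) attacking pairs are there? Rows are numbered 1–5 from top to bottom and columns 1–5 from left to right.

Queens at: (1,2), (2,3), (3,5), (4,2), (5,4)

2

Same column: (1,2)–(4,2) (column 2).
Same diagonal: (1,2)–(2,3) (|1−2| = |2−3| = 1).
Total attacking pairs: 2.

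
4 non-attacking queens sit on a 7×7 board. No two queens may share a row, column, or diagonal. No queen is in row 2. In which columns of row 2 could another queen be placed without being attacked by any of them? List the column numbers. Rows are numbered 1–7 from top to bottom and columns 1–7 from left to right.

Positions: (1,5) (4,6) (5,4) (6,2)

columns 3

(1,5) attacks row 2 at column 5 and diagonals 4, 6.
(4,6) attacks row 2 at column 6 and diagonals 4.
(5,4) attacks row 2 at column 4 and diagonals 1, 7.
(6,2) attacks row 2 at column 2 and diagonals 6.
Attacked columns: {1, 2, 4, 5, 6, 7}. Safe: {3}.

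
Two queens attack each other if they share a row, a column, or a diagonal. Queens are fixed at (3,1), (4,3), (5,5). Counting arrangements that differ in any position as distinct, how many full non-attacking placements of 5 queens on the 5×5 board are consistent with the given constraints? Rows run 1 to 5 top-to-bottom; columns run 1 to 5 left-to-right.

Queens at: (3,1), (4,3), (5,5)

1

Branch on row 1: col 2 → 1; col 4 → 0.
Sum: 1 + 0 = 1.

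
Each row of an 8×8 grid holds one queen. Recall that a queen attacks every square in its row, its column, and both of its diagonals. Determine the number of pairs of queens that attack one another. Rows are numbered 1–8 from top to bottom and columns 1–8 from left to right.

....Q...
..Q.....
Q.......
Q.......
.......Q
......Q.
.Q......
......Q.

Same column: (3,1)–(4,1) (column 1); (6,7)–(8,7) (column 7).
Same diagonal: (2,3)–(4,1) (|2−4| = |3−1| = 2); (2,3)–(6,7) (|2−6| = |3−7| = 4); (5,8)–(6,7) (|5−6| = |8−7| = 1).
Total attacking pairs: 5.

5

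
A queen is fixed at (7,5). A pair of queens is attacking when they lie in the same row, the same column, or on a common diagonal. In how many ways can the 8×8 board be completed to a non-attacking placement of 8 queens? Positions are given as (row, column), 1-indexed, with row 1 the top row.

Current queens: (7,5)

Branch on row 1: col 1 → 1; col 2 → 0; col 3 → 1; col 4 → 3; col 6 → 3; col 7 → 0; col 8 → 0.
Sum: 1 + 0 + 1 + 3 + 3 + 0 + 0 = 8.

8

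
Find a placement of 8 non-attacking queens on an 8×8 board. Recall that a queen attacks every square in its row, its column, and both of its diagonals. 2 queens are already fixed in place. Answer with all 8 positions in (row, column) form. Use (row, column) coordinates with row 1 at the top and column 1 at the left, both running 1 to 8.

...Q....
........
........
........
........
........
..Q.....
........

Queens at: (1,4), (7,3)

(1,4) (2,6) (3,8) (4,2) (5,7) (6,1) (7,3) (8,5)

Row 2: attacked by (1,4)→{3,4,5}; (7,3)→{3,8}. Safe: 1, 2, 6, 7. Place at column 6.
Row 3: attacked by (1,4)→{2,4,6}; (2,6)→{5,6,7}; (7,3)→{3,7}. Safe: 1, 8. Place at column 8.
Row 4: attacked by (1,4)→{1,4,7}; (2,6)→{4,6,8}; (3,8)→{7,8}; (7,3)→{3,6}. Safe: 2, 5. Place at column 2.
Row 5: attacked by (1,4)→{4,8}; (2,6)→{3,6}; (3,8)→{6,8}; (4,2)→{1,2,3}; (7,3)→{1,3,5}. Safe: 7. Place at column 7.
Row 6: attacked by (1,4)→{4}; (2,6)→{2,6}; (3,8)→{5,8}; (4,2)→{2,4}; (5,7)→{6,7,8}; (7,3)→{2,3,4}. Safe: 1. Place at column 1.
Row 8: attacked by (1,4)→{4}; (2,6)→{6}; (3,8)→{3,8}; (4,2)→{2,6}; (5,7)→{4,7}; (6,1)→{1,3}; (7,3)→{2,3,4}. Safe: 5. Place at column 5.
Columns [4, 6, 8, 2, 7, 1, 3, 5], r−c [-3, -4, -5, 2, -2, 5, 4, 3], r+c [5, 8, 11, 6, 12, 7, 10, 13] are all distinct, so no two queens attack.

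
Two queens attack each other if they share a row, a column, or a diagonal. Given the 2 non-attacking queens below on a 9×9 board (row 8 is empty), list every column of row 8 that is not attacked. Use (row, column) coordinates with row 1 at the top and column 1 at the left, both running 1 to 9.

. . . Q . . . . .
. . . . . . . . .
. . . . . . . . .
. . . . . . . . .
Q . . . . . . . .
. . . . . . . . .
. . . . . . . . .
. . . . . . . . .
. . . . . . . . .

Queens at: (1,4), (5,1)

(1,4) attacks row 8 at column 4.
(5,1) attacks row 8 at column 1 and diagonals 4.
Attacked columns: {1, 4}. Safe: {2, 3, 5, 6, 7, 8, 9}.

columns 2, 3, 5, 6, 7, 8, 9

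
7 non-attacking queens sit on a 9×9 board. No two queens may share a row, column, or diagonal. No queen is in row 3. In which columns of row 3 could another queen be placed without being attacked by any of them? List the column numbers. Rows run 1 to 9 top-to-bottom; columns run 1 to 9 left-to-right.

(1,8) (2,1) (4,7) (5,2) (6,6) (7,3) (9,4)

columns 5

(1,8) attacks row 3 at column 8 and diagonals 6.
(2,1) attacks row 3 at column 1 and diagonals 2.
(4,7) attacks row 3 at column 7 and diagonals 6, 8.
(5,2) attacks row 3 at column 2 and diagonals 4.
(6,6) attacks row 3 at column 6 and diagonals 3, 9.
(7,3) attacks row 3 at column 3 and diagonals 7.
(9,4) attacks row 3 at column 4.
Attacked columns: {1, 2, 3, 4, 6, 7, 8, 9}. Safe: {5}.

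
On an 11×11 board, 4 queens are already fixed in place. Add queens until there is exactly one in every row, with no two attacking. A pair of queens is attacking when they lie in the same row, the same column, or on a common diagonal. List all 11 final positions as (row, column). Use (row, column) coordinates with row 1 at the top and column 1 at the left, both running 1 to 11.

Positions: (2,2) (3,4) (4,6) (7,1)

(1,8) (2,2) (3,4) (4,6) (5,11) (6,9) (7,1) (8,3) (9,5) (10,7) (11,10)

Row 1: attacked by (2,2)→{1,2,3}; (3,4)→{2,4,6}; (4,6)→{3,6,9}; (7,1)→{1,7}. Safe: 5, 8, 10, 11. Place at column 8.
Row 5: attacked by (1,8)→{4,8}; (2,2)→{2,5}; (3,4)→{2,4,6}; (4,6)→{5,6,7}; (7,1)→{1,3}. Safe: 9, 10, 11. Place at column 11.
Row 6: attacked by (1,8)→{3,8}; (2,2)→{2,6}; (3,4)→{1,4,7}; (4,6)→{4,6,8}; (5,11)→{10,11}; (7,1)→{1,2}. Safe: 5, 9. Place at column 9.
Row 8: attacked by (1,8)→{1,8}; (2,2)→{2,8}; (3,4)→{4,9}; (4,6)→{2,6,10}; (5,11)→{8,11}; (6,9)→{7,9,11}; (7,1)→{1,2}. Safe: 3, 5. Place at column 3.
Row 9: attacked by (1,8)→{8}; (2,2)→{2,9}; (3,4)→{4,10}; (4,6)→{1,6,11}; (5,11)→{7,11}; (6,9)→{6,9}; (7,1)→{1,3}; (8,3)→{2,3,4}. Safe: 5. Place at column 5.
Row 10: attacked by (1,8)→{8}; (2,2)→{2,10}; (3,4)→{4,11}; (4,6)→{6}; (5,11)→{6,11}; (6,9)→{5,9}; (7,1)→{1,4}; (8,3)→{1,3,5}; (9,5)→{4,5,6}. Safe: 7. Place at column 7.
Row 11: attacked by (1,8)→{8}; (2,2)→{2,11}; (3,4)→{4}; (4,6)→{6}; (5,11)→{5,11}; (6,9)→{4,9}; (7,1)→{1,5}; (8,3)→{3,6}; (9,5)→{3,5,7}; (10,7)→{6,7,8}. Safe: 10. Place at column 10.
Columns [8, 2, 4, 6, 11, 9, 1, 3, 5, 7, 10], r−c [-7, 0, -1, -2, -6, -3, 6, 5, 4, 3, 1], r+c [9, 4, 7, 10, 16, 15, 8, 11, 14, 17, 21] are all distinct, so no two queens attack.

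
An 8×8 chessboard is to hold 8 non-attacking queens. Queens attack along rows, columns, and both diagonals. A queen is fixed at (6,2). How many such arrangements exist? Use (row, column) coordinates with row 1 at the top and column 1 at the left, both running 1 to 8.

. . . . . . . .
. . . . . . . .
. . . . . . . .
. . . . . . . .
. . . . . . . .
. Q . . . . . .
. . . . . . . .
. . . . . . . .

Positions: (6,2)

14

Branch on row 1: col 1 → 1; col 3 → 2; col 4 → 3; col 5 → 3; col 6 → 4; col 8 → 1.
Sum: 1 + 2 + 3 + 3 + 4 + 1 = 14.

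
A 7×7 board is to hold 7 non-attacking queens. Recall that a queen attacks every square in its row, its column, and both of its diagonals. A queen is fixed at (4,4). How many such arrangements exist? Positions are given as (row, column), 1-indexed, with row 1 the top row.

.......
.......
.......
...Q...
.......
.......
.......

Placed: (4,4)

Branch on row 1: col 2 → 2; col 3 → 2; col 5 → 2; col 6 → 2.
Sum: 2 + 2 + 2 + 2 = 8.

8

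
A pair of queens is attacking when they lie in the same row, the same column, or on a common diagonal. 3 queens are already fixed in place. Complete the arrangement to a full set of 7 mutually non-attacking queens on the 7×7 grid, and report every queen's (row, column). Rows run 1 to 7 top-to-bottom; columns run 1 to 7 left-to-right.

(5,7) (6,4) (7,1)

(1,5) (2,2) (3,6) (4,3) (5,7) (6,4) (7,1)

Row 1: attacked by (5,7)→{3,7}; (6,4)→{4}; (7,1)→{1,7}. Safe: 2, 5, 6. Place at column 5.
Row 2: attacked by (1,5)→{4,5,6}; (5,7)→{4,7}; (6,4)→{4}; (7,1)→{1,6}. Safe: 2, 3. Place at column 2.
Row 3: attacked by (1,5)→{3,5,7}; (2,2)→{1,2,3}; (5,7)→{5,7}; (6,4)→{1,4,7}; (7,1)→{1,5}. Safe: 6. Place at column 6.
Row 4: attacked by (1,5)→{2,5}; (2,2)→{2,4}; (3,6)→{5,6,7}; (5,7)→{6,7}; (6,4)→{2,4,6}; (7,1)→{1,4}. Safe: 3. Place at column 3.
Columns [5, 2, 6, 3, 7, 4, 1], r−c [-4, 0, -3, 1, -2, 2, 6], r+c [6, 4, 9, 7, 12, 10, 8] are all distinct, so no two queens attack.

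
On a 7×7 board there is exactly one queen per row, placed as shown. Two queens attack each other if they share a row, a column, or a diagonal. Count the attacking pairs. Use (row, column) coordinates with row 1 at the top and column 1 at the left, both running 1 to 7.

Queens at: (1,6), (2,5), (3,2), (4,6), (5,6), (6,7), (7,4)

6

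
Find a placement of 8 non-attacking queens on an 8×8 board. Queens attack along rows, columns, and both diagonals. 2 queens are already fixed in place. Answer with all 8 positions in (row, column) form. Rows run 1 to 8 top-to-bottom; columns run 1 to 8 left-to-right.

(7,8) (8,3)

Row 1: attacked by (7,8)→{2,8}; (8,3)→{3}. Safe: 1, 4, 5, 6, 7. Place at column 5.
Row 2: attacked by (1,5)→{4,5,6}; (7,8)→{3,8}; (8,3)→{3}. Safe: 1, 2, 7. Place at column 2.
Row 3: attacked by (1,5)→{3,5,7}; (2,2)→{1,2,3}; (7,8)→{4,8}; (8,3)→{3,8}. Safe: 6. Place at column 6.
Row 4: attacked by (1,5)→{2,5,8}; (2,2)→{2,4}; (3,6)→{5,6,7}; (7,8)→{5,8}; (8,3)→{3,7}. Safe: 1. Place at column 1.
Row 5: attacked by (1,5)→{1,5}; (2,2)→{2,5}; (3,6)→{4,6,8}; (4,1)→{1,2}; (7,8)→{6,8}; (8,3)→{3,6}. Safe: 7. Place at column 7.
Row 6: attacked by (1,5)→{5}; (2,2)→{2,6}; (3,6)→{3,6}; (4,1)→{1,3}; (5,7)→{6,7,8}; (7,8)→{7,8}; (8,3)→{1,3,5}. Safe: 4. Place at column 4.
Columns [5, 2, 6, 1, 7, 4, 8, 3], r−c [-4, 0, -3, 3, -2, 2, -1, 5], r+c [6, 4, 9, 5, 12, 10, 15, 11] are all distinct, so no two queens attack.

(1,5) (2,2) (3,6) (4,1) (5,7) (6,4) (7,8) (8,3)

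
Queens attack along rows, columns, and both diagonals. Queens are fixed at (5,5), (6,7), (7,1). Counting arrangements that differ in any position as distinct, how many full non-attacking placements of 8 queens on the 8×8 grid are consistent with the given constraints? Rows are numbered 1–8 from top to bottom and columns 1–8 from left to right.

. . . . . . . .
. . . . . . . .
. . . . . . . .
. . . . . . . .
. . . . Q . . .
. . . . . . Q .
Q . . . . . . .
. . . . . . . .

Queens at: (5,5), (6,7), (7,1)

1

Branch on row 1: col 3 → 0; col 4 → 0; col 6 → 1; col 8 → 0.
Sum: 0 + 0 + 1 + 0 = 1.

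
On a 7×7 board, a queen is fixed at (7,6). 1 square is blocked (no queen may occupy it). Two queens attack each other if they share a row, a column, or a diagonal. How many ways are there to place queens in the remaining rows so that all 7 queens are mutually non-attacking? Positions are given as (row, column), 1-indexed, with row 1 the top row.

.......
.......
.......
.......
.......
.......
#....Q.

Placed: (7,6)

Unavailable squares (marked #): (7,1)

Branch on row 1: col 1 → 1; col 2 → 4; col 3 → 1; col 4 → 1; col 5 → 0; col 7 → 0.
Sum: 1 + 4 + 1 + 1 + 0 + 0 = 7.

7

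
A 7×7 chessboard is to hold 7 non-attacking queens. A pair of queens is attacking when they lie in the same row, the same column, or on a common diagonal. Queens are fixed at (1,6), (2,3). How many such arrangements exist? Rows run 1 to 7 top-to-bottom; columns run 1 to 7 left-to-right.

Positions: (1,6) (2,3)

3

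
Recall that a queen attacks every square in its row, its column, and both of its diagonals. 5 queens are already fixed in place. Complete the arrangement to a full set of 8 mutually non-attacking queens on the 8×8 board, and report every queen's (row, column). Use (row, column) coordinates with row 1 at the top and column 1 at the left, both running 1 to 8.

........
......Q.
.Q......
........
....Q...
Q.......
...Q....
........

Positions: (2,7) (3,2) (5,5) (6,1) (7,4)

Row 1: attacked by (2,7)→{6,7,8}; (3,2)→{2,4}; (5,5)→{1,5}; (6,1)→{1,6}; (7,4)→{4}. Safe: 3. Place at column 3.
Row 4: attacked by (1,3)→{3,6}; (2,7)→{5,7}; (3,2)→{1,2,3}; (5,5)→{4,5,6}; (6,1)→{1,3}; (7,4)→{1,4,7}. Safe: 8. Place at column 8.
Row 8: attacked by (1,3)→{3}; (2,7)→{1,7}; (3,2)→{2,7}; (4,8)→{4,8}; (5,5)→{2,5,8}; (6,1)→{1,3}; (7,4)→{3,4,5}. Safe: 6. Place at column 6.
Columns [3, 7, 2, 8, 5, 1, 4, 6], r−c [-2, -5, 1, -4, 0, 5, 3, 2], r+c [4, 9, 5, 12, 10, 7, 11, 14] are all distinct, so no two queens attack.

(1,3) (2,7) (3,2) (4,8) (5,5) (6,1) (7,4) (8,6)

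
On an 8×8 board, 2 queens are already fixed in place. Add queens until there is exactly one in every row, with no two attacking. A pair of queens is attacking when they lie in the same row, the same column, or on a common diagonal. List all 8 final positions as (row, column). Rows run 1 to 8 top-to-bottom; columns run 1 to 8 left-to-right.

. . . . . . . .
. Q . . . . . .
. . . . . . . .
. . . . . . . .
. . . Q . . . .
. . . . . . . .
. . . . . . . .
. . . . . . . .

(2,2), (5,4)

Row 1: attacked by (2,2)→{1,2,3}; (5,4)→{4,8}. Safe: 5, 6, 7. Place at column 5.
Row 3: attacked by (1,5)→{3,5,7}; (2,2)→{1,2,3}; (5,4)→{2,4,6}. Safe: 8. Place at column 8.
Row 4: attacked by (1,5)→{2,5,8}; (2,2)→{2,4}; (3,8)→{7,8}; (5,4)→{3,4,5}. Safe: 1, 6. Place at column 1.
Row 6: attacked by (1,5)→{5}; (2,2)→{2,6}; (3,8)→{5,8}; (4,1)→{1,3}; (5,4)→{3,4,5}. Safe: 7. Place at column 7.
Row 7: attacked by (1,5)→{5}; (2,2)→{2,7}; (3,8)→{4,8}; (4,1)→{1,4}; (5,4)→{2,4,6}; (6,7)→{6,7,8}. Safe: 3. Place at column 3.
Row 8: attacked by (1,5)→{5}; (2,2)→{2,8}; (3,8)→{3,8}; (4,1)→{1,5}; (5,4)→{1,4,7}; (6,7)→{5,7}; (7,3)→{2,3,4}. Safe: 6. Place at column 6.
Columns [5, 2, 8, 1, 4, 7, 3, 6], r−c [-4, 0, -5, 3, 1, -1, 4, 2], r+c [6, 4, 11, 5, 9, 13, 10, 14] are all distinct, so no two queens attack.

(1,5) (2,2) (3,8) (4,1) (5,4) (6,7) (7,3) (8,6)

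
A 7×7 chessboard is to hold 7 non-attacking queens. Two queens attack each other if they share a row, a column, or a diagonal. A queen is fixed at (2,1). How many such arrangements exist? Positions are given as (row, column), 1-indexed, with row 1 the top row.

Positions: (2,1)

Branch on row 1: col 3 → 2; col 4 → 2; col 5 → 2; col 6 → 1; col 7 → 0.
Sum: 2 + 2 + 2 + 1 + 0 = 7.

7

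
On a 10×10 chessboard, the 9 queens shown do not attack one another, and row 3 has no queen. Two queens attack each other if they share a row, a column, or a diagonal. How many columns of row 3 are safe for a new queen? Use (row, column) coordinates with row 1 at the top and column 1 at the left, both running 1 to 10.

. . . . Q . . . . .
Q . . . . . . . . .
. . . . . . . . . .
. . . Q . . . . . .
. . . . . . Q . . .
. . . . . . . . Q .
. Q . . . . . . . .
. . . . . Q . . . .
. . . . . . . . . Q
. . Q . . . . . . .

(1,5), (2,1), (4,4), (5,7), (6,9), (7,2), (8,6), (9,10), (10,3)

1

(1,5) attacks row 3 at column 5 and diagonals 3, 7.
(2,1) attacks row 3 at column 1 and diagonals 2.
(4,4) attacks row 3 at column 4 and diagonals 3, 5.
(5,7) attacks row 3 at column 7 and diagonals 5, 9.
(6,9) attacks row 3 at column 9 and diagonals 6.
(7,2) attacks row 3 at column 2 and diagonals 6.
(8,6) attacks row 3 at column 6 and diagonals 1.
(9,10) attacks row 3 at column 10 and diagonals 4.
(10,3) attacks row 3 at column 3 and diagonals 10.
Attacked columns: {1, 2, 3, 4, 5, 6, 7, 9, 10}. Safe: {8}.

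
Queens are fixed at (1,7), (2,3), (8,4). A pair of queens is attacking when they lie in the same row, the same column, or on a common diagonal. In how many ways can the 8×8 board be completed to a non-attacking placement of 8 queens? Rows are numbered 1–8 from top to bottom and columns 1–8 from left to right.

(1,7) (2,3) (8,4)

Branch on row 3: col 1 → 1; col 6 → 0; col 8 → 1.
Sum: 1 + 0 + 1 = 2.

2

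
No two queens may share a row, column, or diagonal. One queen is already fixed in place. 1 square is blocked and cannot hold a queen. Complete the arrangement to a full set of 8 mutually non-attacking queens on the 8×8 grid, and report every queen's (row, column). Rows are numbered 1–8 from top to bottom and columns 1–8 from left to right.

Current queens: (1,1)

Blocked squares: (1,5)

(1,1) (2,6) (3,8) (4,3) (5,7) (6,4) (7,2) (8,5)

Row 2: attacked by (1,1)→{1,2}. Safe: 3, 4, 5, 6, 7, 8. Place at column 6.
Row 3: attacked by (1,1)→{1,3}; (2,6)→{5,6,7}. Safe: 2, 4, 8. Place at column 8.
Row 4: attacked by (1,1)→{1,4}; (2,6)→{4,6,8}; (3,8)→{7,8}. Safe: 2, 3, 5. Place at column 3.
Row 5: attacked by (1,1)→{1,5}; (2,6)→{3,6}; (3,8)→{6,8}; (4,3)→{2,3,4}. Safe: 7. Place at column 7.
Row 6: attacked by (1,1)→{1,6}; (2,6)→{2,6}; (3,8)→{5,8}; (4,3)→{1,3,5}; (5,7)→{6,7,8}. Safe: 4. Place at column 4.
Row 7: attacked by (1,1)→{1,7}; (2,6)→{1,6}; (3,8)→{4,8}; (4,3)→{3,6}; (5,7)→{5,7}; (6,4)→{3,4,5}. Safe: 2. Place at column 2.
Row 8: attacked by (1,1)→{1,8}; (2,6)→{6}; (3,8)→{3,8}; (4,3)→{3,7}; (5,7)→{4,7}; (6,4)→{2,4,6}; (7,2)→{1,2,3}. Safe: 5. Place at column 5.
Columns [1, 6, 8, 3, 7, 4, 2, 5], r−c [0, -4, -5, 1, -2, 2, 5, 3], r+c [2, 8, 11, 7, 12, 10, 9, 13] are all distinct, so no two queens attack.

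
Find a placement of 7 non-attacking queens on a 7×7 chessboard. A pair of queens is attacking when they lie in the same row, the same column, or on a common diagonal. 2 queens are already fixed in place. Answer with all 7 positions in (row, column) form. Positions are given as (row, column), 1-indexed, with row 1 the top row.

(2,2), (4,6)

Row 1: attacked by (2,2)→{1,2,3}; (4,6)→{3,6}. Safe: 4, 5, 7. Place at column 7.
Row 3: attacked by (1,7)→{5,7}; (2,2)→{1,2,3}; (4,6)→{5,6,7}. Safe: 4. Place at column 4.
Row 5: attacked by (1,7)→{3,7}; (2,2)→{2,5}; (3,4)→{2,4,6}; (4,6)→{5,6,7}. Safe: 1. Place at column 1.
Row 6: attacked by (1,7)→{2,7}; (2,2)→{2,6}; (3,4)→{1,4,7}; (4,6)→{4,6}; (5,1)→{1,2}. Safe: 3, 5. Place at column 3.
Row 7: attacked by (1,7)→{1,7}; (2,2)→{2,7}; (3,4)→{4}; (4,6)→{3,6}; (5,1)→{1,3}; (6,3)→{2,3,4}. Safe: 5. Place at column 5.
Columns [7, 2, 4, 6, 1, 3, 5], r−c [-6, 0, -1, -2, 4, 3, 2], r+c [8, 4, 7, 10, 6, 9, 12] are all distinct, so no two queens attack.

(1,7) (2,2) (3,4) (4,6) (5,1) (6,3) (7,5)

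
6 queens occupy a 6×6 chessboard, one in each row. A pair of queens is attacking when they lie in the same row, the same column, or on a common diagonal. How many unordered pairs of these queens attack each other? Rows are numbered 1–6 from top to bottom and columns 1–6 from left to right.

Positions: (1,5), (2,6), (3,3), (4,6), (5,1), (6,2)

Same column: (2,6)–(4,6) (column 6).
Same diagonal: (1,5)–(2,6) (|1−2| = |5−6| = 1); (1,5)–(3,3) (|1−3| = |5−3| = 2); (1,5)–(5,1) (|1−5| = |5−1| = 4); (2,6)–(6,2) (|2−6| = |6−2| = 4); (3,3)–(5,1) (|3−5| = |3−1| = 2); (5,1)–(6,2) (|5−6| = |1−2| = 1).
Total attacking pairs: 7.

7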